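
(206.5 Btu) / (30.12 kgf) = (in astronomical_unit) 4.931e-09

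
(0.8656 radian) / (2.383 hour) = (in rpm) 0.0009635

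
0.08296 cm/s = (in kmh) 0.002987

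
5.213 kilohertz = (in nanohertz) 5.213e+12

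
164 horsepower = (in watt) 1.223e+05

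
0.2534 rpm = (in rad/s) 0.02654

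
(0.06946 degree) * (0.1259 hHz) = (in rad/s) 0.01526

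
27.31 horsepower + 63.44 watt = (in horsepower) 27.4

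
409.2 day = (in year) 1.121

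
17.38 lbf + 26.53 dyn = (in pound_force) 17.38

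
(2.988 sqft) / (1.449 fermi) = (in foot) 6.285e+14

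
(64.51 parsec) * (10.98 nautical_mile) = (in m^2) 4.048e+22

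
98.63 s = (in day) 0.001142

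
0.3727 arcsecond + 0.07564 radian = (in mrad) 75.64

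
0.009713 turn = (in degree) 3.497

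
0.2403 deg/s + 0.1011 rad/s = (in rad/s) 0.1053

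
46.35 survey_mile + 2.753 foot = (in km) 74.59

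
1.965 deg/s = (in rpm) 0.3275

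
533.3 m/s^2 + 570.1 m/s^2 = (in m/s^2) 1103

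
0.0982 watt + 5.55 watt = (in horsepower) 0.007574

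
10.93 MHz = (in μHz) 1.093e+13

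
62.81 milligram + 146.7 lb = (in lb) 146.7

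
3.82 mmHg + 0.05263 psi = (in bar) 0.008722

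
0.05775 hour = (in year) 6.592e-06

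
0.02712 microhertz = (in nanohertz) 27.12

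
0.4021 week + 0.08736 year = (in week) 4.957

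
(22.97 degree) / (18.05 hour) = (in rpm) 5.892e-05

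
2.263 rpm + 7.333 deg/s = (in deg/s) 20.91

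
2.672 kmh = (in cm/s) 74.22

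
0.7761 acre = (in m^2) 3141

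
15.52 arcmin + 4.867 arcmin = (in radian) 0.00593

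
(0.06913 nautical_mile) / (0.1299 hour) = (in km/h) 0.9856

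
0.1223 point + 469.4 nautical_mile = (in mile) 540.2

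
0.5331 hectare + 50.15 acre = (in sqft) 2.242e+06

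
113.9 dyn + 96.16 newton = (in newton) 96.16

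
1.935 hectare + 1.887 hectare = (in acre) 9.444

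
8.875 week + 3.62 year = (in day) 1383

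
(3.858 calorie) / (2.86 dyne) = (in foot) 1.852e+06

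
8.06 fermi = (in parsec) 2.612e-31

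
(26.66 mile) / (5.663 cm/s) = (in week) 1.253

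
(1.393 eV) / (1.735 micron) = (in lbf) 2.892e-14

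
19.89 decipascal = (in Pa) 1.989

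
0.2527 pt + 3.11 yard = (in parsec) 9.216e-17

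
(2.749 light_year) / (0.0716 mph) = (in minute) 1.354e+16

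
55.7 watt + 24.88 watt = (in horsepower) 0.1081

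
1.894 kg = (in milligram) 1.894e+06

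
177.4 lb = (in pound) 177.4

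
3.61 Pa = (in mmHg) 0.02708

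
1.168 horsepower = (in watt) 871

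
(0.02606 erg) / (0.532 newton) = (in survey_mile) 3.044e-12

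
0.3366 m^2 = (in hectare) 3.366e-05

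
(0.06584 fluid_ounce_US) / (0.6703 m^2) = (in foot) 9.53e-06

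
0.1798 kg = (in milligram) 1.798e+05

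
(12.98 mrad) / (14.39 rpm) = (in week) 1.424e-08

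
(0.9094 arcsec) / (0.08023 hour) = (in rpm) 1.458e-07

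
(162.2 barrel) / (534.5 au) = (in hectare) 3.225e-17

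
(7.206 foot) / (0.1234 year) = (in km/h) 2.032e-06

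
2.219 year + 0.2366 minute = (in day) 809.9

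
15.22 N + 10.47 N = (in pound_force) 5.775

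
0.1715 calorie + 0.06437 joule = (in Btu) 0.0007411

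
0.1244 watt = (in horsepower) 0.0001668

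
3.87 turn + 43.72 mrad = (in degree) 1396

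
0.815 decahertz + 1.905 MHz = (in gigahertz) 0.001905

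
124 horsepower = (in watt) 9.247e+04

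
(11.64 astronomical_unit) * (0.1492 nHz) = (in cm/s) 2.598e+04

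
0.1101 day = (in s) 9513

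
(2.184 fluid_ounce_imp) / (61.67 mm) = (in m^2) 0.001006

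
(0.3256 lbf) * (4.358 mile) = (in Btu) 9.628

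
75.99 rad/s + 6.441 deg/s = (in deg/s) 4360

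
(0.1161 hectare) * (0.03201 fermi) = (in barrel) 2.338e-13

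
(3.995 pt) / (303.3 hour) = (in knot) 2.509e-09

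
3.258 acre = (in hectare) 1.318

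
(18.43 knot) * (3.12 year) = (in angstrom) 9.329e+18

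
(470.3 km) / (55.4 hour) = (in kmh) 8.489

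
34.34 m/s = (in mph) 76.82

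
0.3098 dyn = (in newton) 3.098e-06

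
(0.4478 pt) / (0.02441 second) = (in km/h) 0.0233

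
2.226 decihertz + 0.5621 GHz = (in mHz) 5.621e+11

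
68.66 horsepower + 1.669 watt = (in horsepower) 68.66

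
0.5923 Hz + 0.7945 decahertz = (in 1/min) 512.2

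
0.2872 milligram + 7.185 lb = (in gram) 3259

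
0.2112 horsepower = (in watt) 157.5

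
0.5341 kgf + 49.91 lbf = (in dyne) 2.272e+07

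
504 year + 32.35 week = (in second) 1.591e+10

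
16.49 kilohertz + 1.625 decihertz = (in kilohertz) 16.49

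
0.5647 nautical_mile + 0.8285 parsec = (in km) 2.556e+13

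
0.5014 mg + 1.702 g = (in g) 1.703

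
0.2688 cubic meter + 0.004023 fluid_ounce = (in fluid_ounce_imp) 9460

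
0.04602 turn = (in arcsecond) 5.964e+04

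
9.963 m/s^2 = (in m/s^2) 9.963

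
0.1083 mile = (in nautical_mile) 0.09411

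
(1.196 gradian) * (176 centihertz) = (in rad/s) 0.03306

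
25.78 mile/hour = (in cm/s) 1152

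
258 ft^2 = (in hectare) 0.002397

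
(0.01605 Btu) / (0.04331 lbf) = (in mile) 0.05462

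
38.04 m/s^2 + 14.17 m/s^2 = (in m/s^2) 52.21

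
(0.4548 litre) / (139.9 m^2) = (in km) 3.251e-09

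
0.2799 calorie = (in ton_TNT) 2.799e-10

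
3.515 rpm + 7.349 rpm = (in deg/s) 65.18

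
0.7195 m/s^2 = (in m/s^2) 0.7195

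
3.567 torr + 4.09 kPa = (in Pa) 4566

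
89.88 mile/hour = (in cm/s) 4018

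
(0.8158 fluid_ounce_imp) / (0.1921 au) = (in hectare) 8.066e-20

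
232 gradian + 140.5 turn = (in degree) 5.079e+04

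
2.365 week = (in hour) 397.3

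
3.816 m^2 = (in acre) 0.000943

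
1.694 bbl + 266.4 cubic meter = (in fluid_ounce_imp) 9.385e+06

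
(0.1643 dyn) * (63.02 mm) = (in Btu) 9.814e-11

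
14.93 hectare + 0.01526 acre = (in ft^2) 1.608e+06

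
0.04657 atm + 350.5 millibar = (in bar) 0.3977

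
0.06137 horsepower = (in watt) 45.76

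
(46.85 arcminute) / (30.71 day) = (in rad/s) 5.136e-09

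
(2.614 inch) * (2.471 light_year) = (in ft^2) 1.671e+16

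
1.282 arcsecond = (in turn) 9.892e-07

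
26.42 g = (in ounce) 0.9319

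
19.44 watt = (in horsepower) 0.02607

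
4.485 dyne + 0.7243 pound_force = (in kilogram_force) 0.3285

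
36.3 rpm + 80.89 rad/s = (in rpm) 808.7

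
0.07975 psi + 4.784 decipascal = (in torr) 4.128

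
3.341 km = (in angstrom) 3.341e+13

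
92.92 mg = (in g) 0.09292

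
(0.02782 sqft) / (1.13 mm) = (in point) 6483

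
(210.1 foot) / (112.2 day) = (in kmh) 2.378e-05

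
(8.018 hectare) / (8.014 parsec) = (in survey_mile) 2.015e-16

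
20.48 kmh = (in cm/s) 568.9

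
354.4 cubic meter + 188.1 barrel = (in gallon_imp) 8.454e+04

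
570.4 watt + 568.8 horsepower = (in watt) 4.247e+05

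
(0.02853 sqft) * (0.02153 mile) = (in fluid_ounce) 3105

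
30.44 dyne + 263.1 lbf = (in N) 1170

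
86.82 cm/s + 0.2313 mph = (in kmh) 3.498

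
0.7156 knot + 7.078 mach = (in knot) 4685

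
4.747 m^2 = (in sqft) 51.1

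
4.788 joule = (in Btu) 0.004538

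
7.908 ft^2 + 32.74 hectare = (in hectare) 32.74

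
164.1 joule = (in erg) 1.641e+09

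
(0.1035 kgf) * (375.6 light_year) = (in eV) 2.251e+37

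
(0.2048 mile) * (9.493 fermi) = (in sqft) 3.368e-11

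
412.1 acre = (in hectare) 166.8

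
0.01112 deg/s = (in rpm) 0.001853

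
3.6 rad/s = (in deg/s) 206.3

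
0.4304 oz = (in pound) 0.0269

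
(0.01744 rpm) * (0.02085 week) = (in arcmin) 7.917e+04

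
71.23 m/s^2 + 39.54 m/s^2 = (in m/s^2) 110.8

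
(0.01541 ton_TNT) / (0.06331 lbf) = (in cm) 2.289e+10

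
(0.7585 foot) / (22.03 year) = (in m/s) 3.328e-10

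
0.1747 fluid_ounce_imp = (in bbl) 3.122e-05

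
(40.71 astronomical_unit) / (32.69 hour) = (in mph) 1.158e+08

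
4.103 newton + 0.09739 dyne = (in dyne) 4.103e+05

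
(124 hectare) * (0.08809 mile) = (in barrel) 1.106e+09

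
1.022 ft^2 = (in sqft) 1.022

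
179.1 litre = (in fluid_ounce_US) 6056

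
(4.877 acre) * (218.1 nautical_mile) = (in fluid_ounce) 2.696e+14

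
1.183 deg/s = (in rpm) 0.1972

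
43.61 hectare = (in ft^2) 4.694e+06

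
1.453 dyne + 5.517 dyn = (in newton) 6.97e-05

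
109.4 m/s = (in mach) 0.3213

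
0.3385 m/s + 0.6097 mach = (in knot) 404.2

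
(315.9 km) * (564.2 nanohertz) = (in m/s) 0.1782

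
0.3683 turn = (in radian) 2.314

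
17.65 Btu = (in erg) 1.862e+11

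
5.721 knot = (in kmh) 10.6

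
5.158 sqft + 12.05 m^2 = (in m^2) 12.53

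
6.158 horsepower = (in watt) 4592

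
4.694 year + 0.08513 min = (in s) 1.48e+08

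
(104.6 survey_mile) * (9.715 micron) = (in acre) 0.0004041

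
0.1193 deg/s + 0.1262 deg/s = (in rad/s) 0.004285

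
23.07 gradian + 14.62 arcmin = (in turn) 0.05835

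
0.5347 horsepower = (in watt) 398.7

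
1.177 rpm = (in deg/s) 7.062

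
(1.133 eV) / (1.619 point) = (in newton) 3.178e-16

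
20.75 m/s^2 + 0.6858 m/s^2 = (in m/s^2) 21.44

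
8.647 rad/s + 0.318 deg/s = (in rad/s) 8.653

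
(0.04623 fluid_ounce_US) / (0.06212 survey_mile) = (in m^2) 1.368e-08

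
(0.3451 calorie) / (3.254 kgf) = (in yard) 0.04948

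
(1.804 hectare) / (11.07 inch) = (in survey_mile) 39.87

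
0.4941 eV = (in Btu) 7.503e-23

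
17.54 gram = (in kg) 0.01754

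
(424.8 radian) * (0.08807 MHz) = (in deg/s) 2.144e+09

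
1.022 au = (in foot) 5.016e+11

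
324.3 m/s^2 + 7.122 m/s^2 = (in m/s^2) 331.4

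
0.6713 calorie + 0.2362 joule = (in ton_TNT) 7.278e-10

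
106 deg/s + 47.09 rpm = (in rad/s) 6.781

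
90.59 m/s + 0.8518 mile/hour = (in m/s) 90.97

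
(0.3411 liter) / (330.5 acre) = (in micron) 0.000255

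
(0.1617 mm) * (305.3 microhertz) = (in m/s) 4.937e-08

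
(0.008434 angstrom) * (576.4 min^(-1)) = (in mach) 2.38e-14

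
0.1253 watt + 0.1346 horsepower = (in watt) 100.5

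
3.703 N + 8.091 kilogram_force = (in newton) 83.05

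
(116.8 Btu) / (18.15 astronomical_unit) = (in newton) 4.539e-08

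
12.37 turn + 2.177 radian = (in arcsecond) 1.648e+07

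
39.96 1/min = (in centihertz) 66.6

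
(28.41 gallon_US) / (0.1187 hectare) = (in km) 9.06e-08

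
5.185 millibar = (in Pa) 518.5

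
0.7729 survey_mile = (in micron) 1.244e+09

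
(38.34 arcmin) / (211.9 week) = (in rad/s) 8.702e-11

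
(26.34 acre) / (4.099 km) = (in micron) 2.6e+07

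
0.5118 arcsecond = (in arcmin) 0.00853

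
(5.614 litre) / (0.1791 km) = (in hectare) 3.135e-09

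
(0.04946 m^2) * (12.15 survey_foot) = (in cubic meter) 0.1832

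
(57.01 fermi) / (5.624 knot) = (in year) 6.248e-22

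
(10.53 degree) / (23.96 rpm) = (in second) 0.07325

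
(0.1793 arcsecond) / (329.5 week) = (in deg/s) 2.499e-13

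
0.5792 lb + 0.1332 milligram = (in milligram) 2.627e+05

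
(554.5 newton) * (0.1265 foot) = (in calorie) 5.11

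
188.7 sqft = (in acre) 0.004332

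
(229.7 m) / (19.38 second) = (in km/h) 42.67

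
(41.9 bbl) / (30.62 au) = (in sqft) 1.565e-11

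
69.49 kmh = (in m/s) 19.3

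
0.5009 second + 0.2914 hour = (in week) 0.001735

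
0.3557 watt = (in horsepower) 0.000477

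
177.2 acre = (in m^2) 7.171e+05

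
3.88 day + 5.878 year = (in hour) 5.158e+04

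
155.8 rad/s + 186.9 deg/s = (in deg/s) 9114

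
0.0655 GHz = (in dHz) 6.55e+08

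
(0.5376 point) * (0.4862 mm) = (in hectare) 9.221e-12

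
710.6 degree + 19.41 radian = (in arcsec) 6.562e+06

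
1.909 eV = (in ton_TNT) 7.31e-29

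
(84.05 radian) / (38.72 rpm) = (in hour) 0.005758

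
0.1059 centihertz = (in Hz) 0.001059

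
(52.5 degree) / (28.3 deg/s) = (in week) 3.067e-06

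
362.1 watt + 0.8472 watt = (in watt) 362.9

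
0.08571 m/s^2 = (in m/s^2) 0.08571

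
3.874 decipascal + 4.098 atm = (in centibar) 415.2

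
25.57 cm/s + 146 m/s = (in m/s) 146.3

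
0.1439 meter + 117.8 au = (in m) 1.762e+13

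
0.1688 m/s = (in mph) 0.3776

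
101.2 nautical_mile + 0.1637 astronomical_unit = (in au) 0.1637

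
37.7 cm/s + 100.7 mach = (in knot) 6.665e+04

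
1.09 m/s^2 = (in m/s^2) 1.09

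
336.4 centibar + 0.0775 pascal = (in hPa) 3364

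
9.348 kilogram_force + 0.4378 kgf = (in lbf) 21.57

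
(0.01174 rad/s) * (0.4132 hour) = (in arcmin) 6.004e+04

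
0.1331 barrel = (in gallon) 5.59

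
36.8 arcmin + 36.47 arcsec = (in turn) 0.001732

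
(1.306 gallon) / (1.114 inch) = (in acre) 4.317e-05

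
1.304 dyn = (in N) 1.304e-05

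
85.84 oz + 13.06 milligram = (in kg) 2.434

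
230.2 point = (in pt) 230.2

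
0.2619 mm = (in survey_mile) 1.627e-07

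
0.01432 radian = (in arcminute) 49.23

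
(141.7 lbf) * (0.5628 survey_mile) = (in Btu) 541.1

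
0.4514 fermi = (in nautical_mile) 2.437e-19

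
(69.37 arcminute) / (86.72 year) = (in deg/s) 4.228e-10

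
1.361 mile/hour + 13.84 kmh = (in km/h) 16.03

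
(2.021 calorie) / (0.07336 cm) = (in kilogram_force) 1175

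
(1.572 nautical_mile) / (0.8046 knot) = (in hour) 1.954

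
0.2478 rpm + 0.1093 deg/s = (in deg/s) 1.596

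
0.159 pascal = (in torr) 0.001193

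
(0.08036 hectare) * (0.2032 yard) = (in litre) 1.493e+05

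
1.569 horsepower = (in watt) 1170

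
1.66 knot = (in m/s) 0.854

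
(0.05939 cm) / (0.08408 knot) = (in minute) 0.0002288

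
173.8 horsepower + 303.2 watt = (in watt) 1.299e+05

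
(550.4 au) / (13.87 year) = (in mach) 552.8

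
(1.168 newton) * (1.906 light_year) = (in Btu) 1.996e+13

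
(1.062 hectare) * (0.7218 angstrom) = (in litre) 0.0007666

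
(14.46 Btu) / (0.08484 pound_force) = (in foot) 1.326e+05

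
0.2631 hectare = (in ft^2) 2.832e+04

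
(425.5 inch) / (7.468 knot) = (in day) 3.256e-05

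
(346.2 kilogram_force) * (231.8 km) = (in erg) 7.87e+15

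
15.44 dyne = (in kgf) 1.574e-05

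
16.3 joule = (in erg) 1.63e+08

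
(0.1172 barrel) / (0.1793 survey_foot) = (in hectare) 3.41e-05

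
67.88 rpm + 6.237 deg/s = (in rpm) 68.92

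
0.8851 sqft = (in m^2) 0.08223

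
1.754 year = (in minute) 9.219e+05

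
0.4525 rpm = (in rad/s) 0.04739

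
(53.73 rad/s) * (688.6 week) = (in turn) 3.561e+09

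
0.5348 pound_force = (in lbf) 0.5348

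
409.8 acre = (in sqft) 1.785e+07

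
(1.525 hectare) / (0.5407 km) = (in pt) 7.995e+04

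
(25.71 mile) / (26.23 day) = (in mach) 5.362e-05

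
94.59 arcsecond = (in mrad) 0.4586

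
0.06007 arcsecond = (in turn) 4.635e-08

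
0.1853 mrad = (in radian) 0.0001853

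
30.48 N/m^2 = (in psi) 0.004421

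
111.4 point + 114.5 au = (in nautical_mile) 9.249e+09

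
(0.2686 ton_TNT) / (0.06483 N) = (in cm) 1.733e+12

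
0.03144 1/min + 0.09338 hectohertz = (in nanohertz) 9.339e+09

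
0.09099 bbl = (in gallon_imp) 3.182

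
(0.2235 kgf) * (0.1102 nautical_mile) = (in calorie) 106.9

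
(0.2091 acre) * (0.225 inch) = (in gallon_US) 1278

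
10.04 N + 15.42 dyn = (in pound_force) 2.257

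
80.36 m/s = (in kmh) 289.3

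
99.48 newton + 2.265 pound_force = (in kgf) 11.17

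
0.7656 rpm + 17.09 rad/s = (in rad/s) 17.17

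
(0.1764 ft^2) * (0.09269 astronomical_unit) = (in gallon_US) 6.003e+10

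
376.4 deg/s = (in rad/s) 6.569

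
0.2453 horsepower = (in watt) 182.9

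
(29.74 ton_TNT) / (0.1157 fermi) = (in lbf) 2.418e+26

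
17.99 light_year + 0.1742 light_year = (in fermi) 1.718e+32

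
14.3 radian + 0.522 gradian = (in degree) 819.8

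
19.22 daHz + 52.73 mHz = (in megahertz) 0.0001923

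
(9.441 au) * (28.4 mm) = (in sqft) 4.317e+11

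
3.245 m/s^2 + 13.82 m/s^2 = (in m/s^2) 17.07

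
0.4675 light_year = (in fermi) 4.423e+30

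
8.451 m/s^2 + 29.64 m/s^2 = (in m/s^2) 38.09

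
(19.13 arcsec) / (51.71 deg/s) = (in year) 3.259e-12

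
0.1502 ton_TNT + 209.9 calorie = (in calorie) 1.502e+08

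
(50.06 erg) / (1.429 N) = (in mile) 2.177e-09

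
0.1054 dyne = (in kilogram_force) 1.075e-07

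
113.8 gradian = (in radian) 1.788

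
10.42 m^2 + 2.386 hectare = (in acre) 5.899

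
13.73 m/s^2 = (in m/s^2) 13.73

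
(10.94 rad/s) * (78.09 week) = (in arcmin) 1.776e+12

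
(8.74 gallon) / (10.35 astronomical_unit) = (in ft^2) 2.3e-13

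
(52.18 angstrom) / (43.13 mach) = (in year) 1.127e-20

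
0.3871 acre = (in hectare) 0.1567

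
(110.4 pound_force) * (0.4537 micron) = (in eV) 1.391e+15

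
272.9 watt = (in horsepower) 0.366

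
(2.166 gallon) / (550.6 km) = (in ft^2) 1.603e-07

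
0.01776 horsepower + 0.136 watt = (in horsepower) 0.01794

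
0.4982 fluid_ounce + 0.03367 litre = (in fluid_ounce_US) 1.637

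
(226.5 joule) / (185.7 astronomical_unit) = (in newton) 8.153e-12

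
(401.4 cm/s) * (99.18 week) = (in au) 0.001609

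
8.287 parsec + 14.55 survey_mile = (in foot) 8.389e+17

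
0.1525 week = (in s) 9.223e+04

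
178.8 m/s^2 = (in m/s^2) 178.8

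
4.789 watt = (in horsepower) 0.006422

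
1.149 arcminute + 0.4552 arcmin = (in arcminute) 1.604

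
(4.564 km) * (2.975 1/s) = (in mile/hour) 3.037e+04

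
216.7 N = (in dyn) 2.167e+07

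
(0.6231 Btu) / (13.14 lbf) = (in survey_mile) 0.006989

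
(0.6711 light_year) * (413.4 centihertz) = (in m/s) 2.625e+16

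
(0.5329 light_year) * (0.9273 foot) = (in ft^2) 1.534e+16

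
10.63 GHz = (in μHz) 1.063e+16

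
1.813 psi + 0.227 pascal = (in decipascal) 1.25e+05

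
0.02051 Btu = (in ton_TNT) 5.172e-09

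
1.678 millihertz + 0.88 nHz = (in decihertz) 0.01678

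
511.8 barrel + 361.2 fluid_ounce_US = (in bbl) 511.9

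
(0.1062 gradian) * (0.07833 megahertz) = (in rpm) 1248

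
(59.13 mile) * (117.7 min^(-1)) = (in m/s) 1.867e+05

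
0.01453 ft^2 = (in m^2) 0.00135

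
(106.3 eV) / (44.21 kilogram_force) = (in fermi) 3.928e-05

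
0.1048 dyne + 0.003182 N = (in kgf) 0.0003246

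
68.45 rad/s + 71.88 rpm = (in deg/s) 4353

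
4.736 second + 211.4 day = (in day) 211.4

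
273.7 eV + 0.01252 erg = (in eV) 7.814e+09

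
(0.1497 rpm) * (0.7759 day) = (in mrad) 1.051e+06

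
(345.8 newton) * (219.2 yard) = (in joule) 6.931e+04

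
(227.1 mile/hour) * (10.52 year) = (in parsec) 1.092e-06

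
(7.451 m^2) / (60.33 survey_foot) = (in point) 1149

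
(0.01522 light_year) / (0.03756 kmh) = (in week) 2.282e+10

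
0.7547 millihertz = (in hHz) 7.547e-06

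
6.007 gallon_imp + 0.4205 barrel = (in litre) 94.16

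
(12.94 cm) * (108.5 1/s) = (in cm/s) 1404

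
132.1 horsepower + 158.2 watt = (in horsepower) 132.3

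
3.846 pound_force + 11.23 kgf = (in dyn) 1.272e+07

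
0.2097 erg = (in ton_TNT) 5.012e-18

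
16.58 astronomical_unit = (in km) 2.48e+09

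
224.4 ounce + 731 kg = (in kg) 737.4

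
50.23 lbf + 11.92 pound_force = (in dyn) 2.765e+07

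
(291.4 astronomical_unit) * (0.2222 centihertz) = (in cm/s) 9.686e+12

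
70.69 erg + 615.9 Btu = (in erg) 6.498e+12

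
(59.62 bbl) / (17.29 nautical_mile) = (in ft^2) 0.003186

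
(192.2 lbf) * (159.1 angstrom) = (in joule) 1.36e-05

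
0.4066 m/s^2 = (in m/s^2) 0.4066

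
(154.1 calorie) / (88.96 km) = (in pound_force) 0.001629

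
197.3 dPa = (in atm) 0.0001947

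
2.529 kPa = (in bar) 0.02529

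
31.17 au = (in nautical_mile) 2.518e+09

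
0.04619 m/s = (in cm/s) 4.619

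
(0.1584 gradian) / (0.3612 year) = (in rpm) 2.086e-09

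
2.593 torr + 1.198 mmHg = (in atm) 0.004988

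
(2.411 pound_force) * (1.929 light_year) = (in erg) 1.957e+24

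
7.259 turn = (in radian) 45.61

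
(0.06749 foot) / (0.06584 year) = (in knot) 1.926e-08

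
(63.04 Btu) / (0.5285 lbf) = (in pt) 8.02e+07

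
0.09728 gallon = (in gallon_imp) 0.081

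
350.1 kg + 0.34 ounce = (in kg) 350.1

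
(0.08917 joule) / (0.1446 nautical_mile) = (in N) 0.000333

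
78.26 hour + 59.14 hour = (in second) 4.946e+05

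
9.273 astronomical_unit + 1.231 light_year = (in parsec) 0.3775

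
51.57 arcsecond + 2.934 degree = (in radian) 0.05146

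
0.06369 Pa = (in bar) 6.369e-07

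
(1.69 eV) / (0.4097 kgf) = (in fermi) 6.739e-05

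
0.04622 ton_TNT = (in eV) 1.207e+27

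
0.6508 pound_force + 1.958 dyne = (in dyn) 2.895e+05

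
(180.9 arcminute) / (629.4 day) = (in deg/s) 5.544e-08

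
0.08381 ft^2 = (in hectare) 7.786e-07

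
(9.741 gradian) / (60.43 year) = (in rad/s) 8.029e-11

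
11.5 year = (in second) 3.627e+08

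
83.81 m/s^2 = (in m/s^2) 83.81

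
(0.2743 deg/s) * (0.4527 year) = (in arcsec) 1.41e+10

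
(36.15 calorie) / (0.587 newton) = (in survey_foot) 845.4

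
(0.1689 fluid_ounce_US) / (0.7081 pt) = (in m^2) 0.02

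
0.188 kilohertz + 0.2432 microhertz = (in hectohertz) 1.88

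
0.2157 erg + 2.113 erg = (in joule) 2.329e-07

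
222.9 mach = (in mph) 1.698e+05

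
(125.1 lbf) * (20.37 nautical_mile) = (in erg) 2.099e+14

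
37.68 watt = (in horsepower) 0.05053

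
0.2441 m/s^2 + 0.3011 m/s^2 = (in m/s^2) 0.5452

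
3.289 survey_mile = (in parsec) 1.715e-13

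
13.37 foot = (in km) 0.004075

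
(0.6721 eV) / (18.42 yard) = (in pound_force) 1.437e-21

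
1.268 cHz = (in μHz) 1.268e+04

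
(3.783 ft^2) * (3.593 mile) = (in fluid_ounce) 6.872e+07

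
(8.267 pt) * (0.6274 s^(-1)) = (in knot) 0.003557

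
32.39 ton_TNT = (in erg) 1.355e+18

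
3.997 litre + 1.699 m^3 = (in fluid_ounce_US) 5.759e+04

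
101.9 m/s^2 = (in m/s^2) 101.9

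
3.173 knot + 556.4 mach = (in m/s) 1.895e+05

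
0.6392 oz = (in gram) 18.12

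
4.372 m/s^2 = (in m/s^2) 4.372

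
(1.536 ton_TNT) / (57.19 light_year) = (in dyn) 0.001188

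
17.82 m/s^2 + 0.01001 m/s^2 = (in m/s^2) 17.83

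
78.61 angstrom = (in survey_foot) 2.579e-08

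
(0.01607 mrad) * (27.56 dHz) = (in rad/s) 4.429e-05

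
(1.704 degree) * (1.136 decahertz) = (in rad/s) 0.3379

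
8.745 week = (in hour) 1469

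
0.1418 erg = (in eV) 8.85e+10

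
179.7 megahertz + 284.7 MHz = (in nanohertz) 4.644e+17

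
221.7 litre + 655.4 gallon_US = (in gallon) 714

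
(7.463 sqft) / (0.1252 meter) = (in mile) 0.003441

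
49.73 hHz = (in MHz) 0.004973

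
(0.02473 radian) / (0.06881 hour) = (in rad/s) 9.983e-05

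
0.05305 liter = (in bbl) 0.0003337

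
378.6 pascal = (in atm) 0.003736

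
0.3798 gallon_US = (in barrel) 0.009043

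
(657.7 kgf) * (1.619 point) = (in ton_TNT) 8.805e-10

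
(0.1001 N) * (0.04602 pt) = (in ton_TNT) 3.884e-16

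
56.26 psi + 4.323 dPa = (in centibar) 387.9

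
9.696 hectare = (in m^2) 9.696e+04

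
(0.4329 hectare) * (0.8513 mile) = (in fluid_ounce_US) 2.005e+11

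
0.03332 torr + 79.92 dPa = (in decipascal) 124.3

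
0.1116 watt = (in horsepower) 0.0001497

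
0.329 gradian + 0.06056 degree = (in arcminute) 21.4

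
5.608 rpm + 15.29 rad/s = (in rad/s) 15.88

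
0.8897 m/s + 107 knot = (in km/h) 201.4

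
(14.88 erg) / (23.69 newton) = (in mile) 3.903e-11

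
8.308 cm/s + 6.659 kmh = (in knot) 3.757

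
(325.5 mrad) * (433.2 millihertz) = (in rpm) 1.347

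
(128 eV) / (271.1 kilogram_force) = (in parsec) 2.5e-37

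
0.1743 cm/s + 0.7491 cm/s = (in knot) 0.01795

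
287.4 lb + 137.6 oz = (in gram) 1.343e+05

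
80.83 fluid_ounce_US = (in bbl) 0.01504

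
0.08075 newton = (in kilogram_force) 0.008234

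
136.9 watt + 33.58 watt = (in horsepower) 0.2286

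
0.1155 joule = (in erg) 1.155e+06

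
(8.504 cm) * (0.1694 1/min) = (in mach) 7.051e-07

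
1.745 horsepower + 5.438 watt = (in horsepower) 1.752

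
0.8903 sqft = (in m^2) 0.08271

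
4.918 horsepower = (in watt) 3667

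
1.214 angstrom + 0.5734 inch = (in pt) 41.28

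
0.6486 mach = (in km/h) 795.1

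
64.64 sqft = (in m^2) 6.005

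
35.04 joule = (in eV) 2.187e+20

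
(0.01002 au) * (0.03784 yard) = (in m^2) 5.187e+07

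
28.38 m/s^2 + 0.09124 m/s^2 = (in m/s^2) 28.47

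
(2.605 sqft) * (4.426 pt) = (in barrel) 0.002377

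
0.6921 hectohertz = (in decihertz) 692.1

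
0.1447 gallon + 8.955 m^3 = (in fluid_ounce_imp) 3.152e+05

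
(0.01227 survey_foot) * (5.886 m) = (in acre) 5.44e-06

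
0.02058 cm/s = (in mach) 6.044e-07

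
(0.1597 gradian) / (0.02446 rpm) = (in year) 3.106e-08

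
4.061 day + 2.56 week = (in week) 3.14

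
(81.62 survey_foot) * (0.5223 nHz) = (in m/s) 1.299e-08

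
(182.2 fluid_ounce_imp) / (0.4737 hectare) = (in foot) 3.585e-06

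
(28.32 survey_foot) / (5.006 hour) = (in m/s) 0.000479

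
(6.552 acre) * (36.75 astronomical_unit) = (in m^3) 1.458e+17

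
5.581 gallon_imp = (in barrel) 0.1596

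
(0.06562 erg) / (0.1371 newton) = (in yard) 5.234e-08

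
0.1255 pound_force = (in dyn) 5.583e+04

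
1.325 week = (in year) 0.02541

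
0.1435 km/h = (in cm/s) 3.986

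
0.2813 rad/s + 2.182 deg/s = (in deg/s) 18.3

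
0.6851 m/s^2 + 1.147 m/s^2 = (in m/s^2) 1.832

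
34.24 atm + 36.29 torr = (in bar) 34.74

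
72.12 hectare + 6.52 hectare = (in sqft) 8.465e+06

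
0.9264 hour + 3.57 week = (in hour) 600.7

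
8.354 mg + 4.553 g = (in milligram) 4561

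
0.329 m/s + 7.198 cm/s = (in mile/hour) 0.897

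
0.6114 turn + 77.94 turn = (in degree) 2.828e+04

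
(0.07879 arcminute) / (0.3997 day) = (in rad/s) 6.637e-10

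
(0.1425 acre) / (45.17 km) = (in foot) 0.04189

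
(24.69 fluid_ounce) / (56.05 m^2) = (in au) 8.708e-17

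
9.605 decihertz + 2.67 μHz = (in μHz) 9.605e+05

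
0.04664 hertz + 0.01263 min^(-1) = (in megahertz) 4.685e-08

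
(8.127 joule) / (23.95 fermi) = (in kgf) 3.46e+13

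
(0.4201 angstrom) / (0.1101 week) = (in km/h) 2.271e-15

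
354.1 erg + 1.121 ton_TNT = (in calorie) 1.121e+09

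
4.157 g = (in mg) 4157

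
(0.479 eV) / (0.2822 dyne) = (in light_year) 2.875e-30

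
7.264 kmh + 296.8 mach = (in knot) 1.964e+05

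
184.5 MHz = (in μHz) 1.845e+14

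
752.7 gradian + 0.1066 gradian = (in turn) 1.882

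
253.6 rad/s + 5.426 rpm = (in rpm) 2427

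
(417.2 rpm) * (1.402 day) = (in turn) 8.423e+05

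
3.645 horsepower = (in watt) 2718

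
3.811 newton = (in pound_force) 0.8567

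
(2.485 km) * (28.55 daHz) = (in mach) 2084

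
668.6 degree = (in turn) 1.857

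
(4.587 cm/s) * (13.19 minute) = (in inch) 1429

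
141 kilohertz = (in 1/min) 8.46e+06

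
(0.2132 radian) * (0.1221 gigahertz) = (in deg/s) 1.492e+09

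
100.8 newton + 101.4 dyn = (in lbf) 22.66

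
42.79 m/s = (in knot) 83.18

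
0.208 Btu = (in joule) 219.5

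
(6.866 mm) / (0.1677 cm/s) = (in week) 6.77e-06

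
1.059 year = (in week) 55.22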